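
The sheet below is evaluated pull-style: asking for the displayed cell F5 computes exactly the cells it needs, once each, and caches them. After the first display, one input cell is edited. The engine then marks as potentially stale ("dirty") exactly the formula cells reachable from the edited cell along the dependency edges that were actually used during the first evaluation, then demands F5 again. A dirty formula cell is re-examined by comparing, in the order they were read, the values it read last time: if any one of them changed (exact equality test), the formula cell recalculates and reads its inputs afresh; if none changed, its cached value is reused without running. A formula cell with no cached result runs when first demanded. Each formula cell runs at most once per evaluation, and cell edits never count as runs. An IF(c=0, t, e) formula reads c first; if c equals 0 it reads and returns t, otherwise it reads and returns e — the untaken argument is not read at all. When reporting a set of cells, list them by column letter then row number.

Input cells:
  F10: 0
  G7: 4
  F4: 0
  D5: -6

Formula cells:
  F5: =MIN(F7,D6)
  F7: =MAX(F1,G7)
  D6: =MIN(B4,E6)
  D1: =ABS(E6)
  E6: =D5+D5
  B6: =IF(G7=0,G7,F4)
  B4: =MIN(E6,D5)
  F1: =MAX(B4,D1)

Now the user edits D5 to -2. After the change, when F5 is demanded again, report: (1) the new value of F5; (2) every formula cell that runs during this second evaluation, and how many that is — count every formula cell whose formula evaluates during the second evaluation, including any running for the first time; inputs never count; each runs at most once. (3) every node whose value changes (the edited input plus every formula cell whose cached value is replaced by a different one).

First demand of the output computes:
  E6 = -6 + -6 = -12
  B4 = MIN(-12, -6) = -12
  D1 = ABS(-12) = 12
  D6 = MIN(-12, -12) = -12
  F1 = MAX(-12, 12) = 12
  F7 = MAX(12, 4) = 12
  F5 = MIN(12, -12) = -12

After the edit, cleaning proceeds:
  E6: a read changed (D5 -6->-2; D5 -6->-2) — executes, giving -4.
  B4: a read changed (E6 -12->-4; D5 -6->-2) — executes, giving -4.
  D1: a read changed (E6 -12->-4) — executes, giving 4.
  D6: a read changed (B4 -12->-4; E6 -12->-4) — executes, giving -4.
  F1: a read changed (B4 -12->-4; D1 12->4) — executes, giving 4.
  F7: a read changed (F1 12->4) — executes, giving 4.
  F5: a read changed (F7 12->4; D6 -12->-4) — executes, giving -4.

Demanding F5 again yields -4.
7 formula cells run: B4, D1, D6, E6, F1, F5, F7.
The nodes whose values change: B4, D1, D5, D6, E6, F1, F5, F7.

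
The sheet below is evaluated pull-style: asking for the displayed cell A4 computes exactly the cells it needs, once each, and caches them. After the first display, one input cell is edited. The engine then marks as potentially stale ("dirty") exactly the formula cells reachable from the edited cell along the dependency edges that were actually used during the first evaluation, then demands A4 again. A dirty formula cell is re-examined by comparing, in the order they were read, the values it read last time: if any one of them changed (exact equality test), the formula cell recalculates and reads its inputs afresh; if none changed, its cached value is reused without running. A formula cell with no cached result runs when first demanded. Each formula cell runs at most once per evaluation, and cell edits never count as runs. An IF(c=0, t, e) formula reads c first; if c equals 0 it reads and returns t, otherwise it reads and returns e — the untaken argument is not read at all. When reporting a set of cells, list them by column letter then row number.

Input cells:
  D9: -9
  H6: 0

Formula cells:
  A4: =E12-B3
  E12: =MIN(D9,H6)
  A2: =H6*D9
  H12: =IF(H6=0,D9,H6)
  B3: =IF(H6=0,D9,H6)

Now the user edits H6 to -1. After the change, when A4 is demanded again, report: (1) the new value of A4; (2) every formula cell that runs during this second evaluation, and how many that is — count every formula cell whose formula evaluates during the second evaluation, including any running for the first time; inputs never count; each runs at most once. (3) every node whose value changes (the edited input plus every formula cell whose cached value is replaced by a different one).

Demanding A4 again yields -8.
3 formula cells run: A4, B3, E12.
The nodes whose values change: A4, B3, H6.

First demand of the output computes:
  B3 = IF(H6=0: H6=0 -> then branch D9) = -9
  E12 = MIN(-9, 0) = -9
  A4 = -9 - -9 = 0

After the edit, cleaning proceeds:
  B3: a read changed (H6 0->-1) — executes, giving -1.
  E12: a read changed (H6 0->-1) — executes, giving -9 — identical to its old value.
  A4: a read changed (B3 -9->-1) — executes, giving -8.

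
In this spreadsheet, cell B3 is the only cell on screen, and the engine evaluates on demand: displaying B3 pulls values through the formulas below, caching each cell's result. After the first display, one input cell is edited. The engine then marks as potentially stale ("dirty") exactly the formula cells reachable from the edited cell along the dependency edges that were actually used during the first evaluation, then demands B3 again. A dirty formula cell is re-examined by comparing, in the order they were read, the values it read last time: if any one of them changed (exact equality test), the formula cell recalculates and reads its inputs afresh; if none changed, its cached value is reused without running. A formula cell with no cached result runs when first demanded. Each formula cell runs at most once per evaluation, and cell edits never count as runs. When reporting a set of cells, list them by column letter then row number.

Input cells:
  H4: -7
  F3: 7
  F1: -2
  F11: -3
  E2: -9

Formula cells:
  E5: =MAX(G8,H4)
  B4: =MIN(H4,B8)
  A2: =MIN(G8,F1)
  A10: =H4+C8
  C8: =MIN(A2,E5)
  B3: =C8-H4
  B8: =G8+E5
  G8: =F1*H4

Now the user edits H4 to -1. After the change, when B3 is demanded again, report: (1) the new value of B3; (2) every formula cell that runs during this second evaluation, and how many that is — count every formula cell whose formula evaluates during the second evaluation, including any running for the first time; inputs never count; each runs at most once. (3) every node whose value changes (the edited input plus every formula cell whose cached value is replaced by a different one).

Initial pass — values computed on the first demand:
  G8 = -2 * -7 = 14
  A2 = MIN(14, -2) = -2
  E5 = MAX(14, -7) = 14
  C8 = MIN(-2, 14) = -2
  B3 = -2 - -7 = 5

Second demand — change propagation:
  G8: re-runs because H4 -7->-1; new result 2.
  A2: re-runs because G8 14->2; new result -2 (unchanged).
  E5: re-runs because G8 14->2; H4 -7->-1; new result 2.
  C8: re-runs because E5 14->2; new result -2 (unchanged).
  B3: re-runs because H4 -7->-1; new result -1.

B3 now evaluates to -1.
Run set: A2, B3, C8, E5, G8 (5 run).
Changed values: B3, E5, G8, H4.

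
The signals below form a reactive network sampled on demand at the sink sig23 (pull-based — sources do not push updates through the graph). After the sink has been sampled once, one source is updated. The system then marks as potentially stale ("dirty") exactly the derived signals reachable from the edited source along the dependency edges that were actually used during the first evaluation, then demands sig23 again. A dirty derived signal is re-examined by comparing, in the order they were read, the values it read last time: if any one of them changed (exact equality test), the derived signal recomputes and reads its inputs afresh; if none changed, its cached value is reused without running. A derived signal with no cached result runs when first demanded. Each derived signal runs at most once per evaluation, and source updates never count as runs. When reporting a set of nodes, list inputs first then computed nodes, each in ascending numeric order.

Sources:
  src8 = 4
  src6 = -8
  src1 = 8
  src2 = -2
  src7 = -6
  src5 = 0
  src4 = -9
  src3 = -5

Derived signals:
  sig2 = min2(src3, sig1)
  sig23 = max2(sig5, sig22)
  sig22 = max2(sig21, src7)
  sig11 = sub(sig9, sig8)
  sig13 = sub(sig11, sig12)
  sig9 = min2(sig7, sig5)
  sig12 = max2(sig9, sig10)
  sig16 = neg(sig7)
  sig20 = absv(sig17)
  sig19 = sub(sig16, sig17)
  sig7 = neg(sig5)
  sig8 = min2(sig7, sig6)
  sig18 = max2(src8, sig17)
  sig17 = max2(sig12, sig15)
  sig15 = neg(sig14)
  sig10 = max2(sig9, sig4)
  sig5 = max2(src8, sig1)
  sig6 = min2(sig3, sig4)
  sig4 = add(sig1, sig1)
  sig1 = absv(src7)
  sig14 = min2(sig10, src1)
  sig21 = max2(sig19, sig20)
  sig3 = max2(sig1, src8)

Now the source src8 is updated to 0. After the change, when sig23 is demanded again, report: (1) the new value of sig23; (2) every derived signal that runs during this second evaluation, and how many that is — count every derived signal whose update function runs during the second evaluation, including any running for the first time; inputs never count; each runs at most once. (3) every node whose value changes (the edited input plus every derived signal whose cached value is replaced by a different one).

Initial pass — values computed on the first demand:
  sig1 = absv(-6) = 6
  sig4 = add(6, 6) = 12
  sig5 = max2(4, 6) = 6
  sig7 = neg(6) = -6
  sig9 = min2(-6, 6) = -6
  sig10 = max2(-6, 12) = 12
  sig12 = max2(-6, 12) = 12
  sig14 = min2(12, 8) = 8
  sig15 = neg(8) = -8
  sig16 = neg(-6) = 6
  sig17 = max2(12, -8) = 12
  sig19 = sub(6, 12) = -6
  sig20 = absv(12) = 12
  sig21 = max2(-6, 12) = 12
  sig22 = max2(12, -6) = 12
  sig23 = max2(6, 12) = 12

Second demand — change propagation:
  sig5: re-runs because src8 4->0; new result 6 (unchanged).
  sig7: re-examined; everything it read last time is the same (sig5 unchanged) — cache -6 kept, no run.
  sig9: re-examined; everything it read last time is the same (sig7 unchanged, sig5 unchanged) — cache -6 kept, no run.
  sig10: re-examined; everything it read last time is the same (sig9 unchanged, sig4 unchanged) — cache 12 kept, no run.
  sig12: re-examined; everything it read last time is the same (sig9 unchanged, sig10 unchanged) — cache 12 kept, no run.
  sig14: re-examined; everything it read last time is the same (sig10 unchanged, src1 unchanged) — cache 8 kept, no run.
  sig15: re-examined; everything it read last time is the same (sig14 unchanged) — cache -8 kept, no run.
  sig16: re-examined; everything it read last time is the same (sig7 unchanged) — cache 6 kept, no run.
  sig17: re-examined; everything it read last time is the same (sig12 unchanged, sig15 unchanged) — cache 12 kept, no run.
  sig19: re-examined; everything it read last time is the same (sig16 unchanged, sig17 unchanged) — cache -6 kept, no run.
  sig20: re-examined; everything it read last time is the same (sig17 unchanged) — cache 12 kept, no run.
  sig21: re-examined; everything it read last time is the same (sig19 unchanged, sig20 unchanged) — cache 12 kept, no run.
  sig22: re-examined; everything it read last time is the same (sig21 unchanged, src7 unchanged) — cache 12 kept, no run.
  sig23: re-examined; everything it read last time is the same (sig5 unchanged, sig22 unchanged) — cache 12 kept, no run.

The important point: sig5 recomputes to an identical value, and the output ends up unchanged.

sig23 now evaluates to 12.
Run set: sig5 (1 run).
Changed values: src8.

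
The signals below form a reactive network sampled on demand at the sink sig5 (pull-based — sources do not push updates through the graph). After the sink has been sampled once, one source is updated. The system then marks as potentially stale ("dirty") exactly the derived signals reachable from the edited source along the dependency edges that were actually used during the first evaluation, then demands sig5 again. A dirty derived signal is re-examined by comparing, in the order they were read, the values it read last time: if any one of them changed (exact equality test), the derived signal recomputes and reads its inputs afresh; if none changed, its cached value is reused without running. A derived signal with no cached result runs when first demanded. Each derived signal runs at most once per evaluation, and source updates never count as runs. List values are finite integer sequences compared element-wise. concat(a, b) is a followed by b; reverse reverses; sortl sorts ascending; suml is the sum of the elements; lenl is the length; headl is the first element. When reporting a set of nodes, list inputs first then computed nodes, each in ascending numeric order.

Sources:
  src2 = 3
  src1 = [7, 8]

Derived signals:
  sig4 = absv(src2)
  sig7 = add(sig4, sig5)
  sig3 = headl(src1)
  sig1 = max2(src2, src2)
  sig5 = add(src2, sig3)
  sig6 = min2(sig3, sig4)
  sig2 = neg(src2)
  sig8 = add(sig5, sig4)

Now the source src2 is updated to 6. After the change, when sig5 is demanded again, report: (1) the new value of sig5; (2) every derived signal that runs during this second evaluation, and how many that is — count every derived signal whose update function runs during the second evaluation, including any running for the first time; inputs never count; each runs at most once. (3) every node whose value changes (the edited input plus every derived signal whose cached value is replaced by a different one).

sig5 now evaluates to 13.
Run set: sig5 (1 run).
Changed values: src2, sig5.

Initial pass — values computed on the first demand:
  sig3 = headl([7, 8]) = 7
  sig5 = add(3, 7) = 10

Second demand — change propagation:
  sig5: re-runs because src2 3->6; new result 13.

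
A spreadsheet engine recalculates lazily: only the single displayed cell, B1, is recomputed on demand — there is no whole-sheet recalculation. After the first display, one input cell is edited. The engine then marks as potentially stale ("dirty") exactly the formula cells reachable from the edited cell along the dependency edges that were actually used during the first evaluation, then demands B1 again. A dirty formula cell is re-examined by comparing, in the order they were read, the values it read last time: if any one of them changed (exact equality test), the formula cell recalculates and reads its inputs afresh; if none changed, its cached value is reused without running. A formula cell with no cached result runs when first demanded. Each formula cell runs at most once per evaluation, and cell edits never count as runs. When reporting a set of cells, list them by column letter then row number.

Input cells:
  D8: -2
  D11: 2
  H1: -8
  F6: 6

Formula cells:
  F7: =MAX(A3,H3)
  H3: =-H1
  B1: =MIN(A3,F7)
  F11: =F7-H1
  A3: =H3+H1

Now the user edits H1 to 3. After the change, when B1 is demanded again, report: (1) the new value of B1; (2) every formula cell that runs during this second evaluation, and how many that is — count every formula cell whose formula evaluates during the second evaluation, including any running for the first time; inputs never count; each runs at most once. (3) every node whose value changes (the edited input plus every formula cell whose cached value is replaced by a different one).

First evaluation (everything demanded from the output):
  H3 = -(-8) = 8
  A3 = 8 + -8 = 0
  F7 = MAX(0, 8) = 8
  B1 = MIN(0, 8) = 0

Propagation after the edit:
  H3: runs — H1 -8->3; result -3.
  A3: runs — H3 8->-3; H1 -8->3; result 0 (same value as before).
  F7: runs — H3 8->-3; result 0.
  B1: runs — F7 8->0; result 0 (same value as before).

New value of B1: 0.
Formula cells that run: A3, B1, F7, H3 — 4 in total.
Values that change: F7, H1, H3.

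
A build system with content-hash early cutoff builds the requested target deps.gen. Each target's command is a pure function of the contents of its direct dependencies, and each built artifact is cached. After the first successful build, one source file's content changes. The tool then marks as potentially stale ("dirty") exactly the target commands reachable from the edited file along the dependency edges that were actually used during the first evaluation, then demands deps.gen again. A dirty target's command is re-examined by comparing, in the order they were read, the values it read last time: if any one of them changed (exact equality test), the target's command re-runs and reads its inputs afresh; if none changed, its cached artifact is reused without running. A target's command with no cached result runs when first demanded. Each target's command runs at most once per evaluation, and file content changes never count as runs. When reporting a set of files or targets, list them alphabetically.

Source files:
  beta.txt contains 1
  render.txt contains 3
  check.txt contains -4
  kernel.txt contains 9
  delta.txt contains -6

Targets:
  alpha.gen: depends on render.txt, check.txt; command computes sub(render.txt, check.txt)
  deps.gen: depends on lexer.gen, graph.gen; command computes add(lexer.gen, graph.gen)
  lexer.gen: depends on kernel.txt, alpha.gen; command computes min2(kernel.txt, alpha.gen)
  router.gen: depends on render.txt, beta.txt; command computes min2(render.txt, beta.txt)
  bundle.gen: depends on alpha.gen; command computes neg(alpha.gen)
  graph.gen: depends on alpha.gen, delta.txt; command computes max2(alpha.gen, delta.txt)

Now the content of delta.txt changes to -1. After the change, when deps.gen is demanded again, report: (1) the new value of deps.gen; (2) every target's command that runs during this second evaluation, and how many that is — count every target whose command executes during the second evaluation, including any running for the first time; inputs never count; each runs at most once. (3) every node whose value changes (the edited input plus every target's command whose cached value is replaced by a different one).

New value of deps.gen: 14.
Target commands that run: graph.gen — 1 in total.
Values that change: delta.txt.
Key observation: the change is absorbed at graph.gen — it re-runs but produces the same value, and the output's value is unchanged.

First evaluation (everything demanded from the output):
  alpha.gen = sub(3, -4) = 7
  graph.gen = max2(7, -6) = 7
  lexer.gen = min2(9, 7) = 7
  deps.gen = add(7, 7) = 14

Propagation after the edit:
  graph.gen: runs — delta.txt -6->-1; result 7 (same value as before).
  deps.gen: checked — values it read are unchanged (lexer.gen unchanged, graph.gen unchanged); reused cached 14 without running.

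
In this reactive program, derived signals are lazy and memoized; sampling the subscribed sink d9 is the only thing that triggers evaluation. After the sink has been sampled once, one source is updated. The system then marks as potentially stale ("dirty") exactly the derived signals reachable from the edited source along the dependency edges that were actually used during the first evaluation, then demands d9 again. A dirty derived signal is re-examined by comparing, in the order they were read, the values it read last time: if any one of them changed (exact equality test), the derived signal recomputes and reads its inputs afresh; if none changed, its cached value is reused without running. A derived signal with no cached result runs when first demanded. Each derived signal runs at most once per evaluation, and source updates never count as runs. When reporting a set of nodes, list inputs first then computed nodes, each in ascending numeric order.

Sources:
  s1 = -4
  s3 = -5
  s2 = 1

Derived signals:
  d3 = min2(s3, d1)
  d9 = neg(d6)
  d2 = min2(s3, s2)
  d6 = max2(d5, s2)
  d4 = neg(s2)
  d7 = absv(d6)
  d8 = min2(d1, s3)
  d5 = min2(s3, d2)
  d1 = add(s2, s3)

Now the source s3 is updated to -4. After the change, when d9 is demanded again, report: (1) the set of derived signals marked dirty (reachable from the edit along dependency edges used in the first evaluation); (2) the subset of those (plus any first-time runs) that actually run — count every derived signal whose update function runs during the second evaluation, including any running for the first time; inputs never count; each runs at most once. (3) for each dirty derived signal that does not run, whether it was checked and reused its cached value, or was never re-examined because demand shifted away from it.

The edit dirties: d2, d5, d6, d9.
3 derived signals run: d2, d5, d6.
Cache hits after checking: d9.
Note the absorption at d6: it re-runs yet its value is the same, leaving the output's value untouched.

First demand of the output computes:
  d2 = min2(-5, 1) = -5
  d5 = min2(-5, -5) = -5
  d6 = max2(-5, 1) = 1
  d9 = neg(1) = -1

After the edit, cleaning proceeds:
  d2: a read changed (s3 -5->-4) — executes, giving -4.
  d5: a read changed (s3 -5->-4; d2 -5->-4) — executes, giving -4.
  d6: a read changed (d5 -5->-4) — executes, giving 1 — identical to its old value.
  d9: dirty, but its reads are unchanged (d6 unchanged); cached -1 stands.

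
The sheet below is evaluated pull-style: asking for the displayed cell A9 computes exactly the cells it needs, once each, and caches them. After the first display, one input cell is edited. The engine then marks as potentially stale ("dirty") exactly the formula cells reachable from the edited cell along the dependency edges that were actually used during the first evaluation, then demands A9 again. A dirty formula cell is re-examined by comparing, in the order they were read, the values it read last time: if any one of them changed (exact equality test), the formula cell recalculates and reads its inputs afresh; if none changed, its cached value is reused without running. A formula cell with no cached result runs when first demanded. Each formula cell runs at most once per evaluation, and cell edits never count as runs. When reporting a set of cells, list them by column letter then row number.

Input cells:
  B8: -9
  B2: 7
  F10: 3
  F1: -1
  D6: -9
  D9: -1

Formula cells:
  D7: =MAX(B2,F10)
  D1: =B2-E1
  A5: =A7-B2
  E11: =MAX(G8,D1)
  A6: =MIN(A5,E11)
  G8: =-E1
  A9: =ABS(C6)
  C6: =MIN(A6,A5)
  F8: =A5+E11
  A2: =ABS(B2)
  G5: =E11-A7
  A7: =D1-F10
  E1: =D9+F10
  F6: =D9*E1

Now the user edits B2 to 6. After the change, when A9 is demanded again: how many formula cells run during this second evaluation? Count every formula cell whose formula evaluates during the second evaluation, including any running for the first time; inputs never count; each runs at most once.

First demand of the output computes:
  E1 = -1 + 3 = 2
  D1 = 7 - 2 = 5
  A7 = 5 - 3 = 2
  A5 = 2 - 7 = -5
  G8 = -(2) = -2
  E11 = MAX(-2, 5) = 5
  A6 = MIN(-5, 5) = -5
  C6 = MIN(-5, -5) = -5
  A9 = ABS(-5) = 5

After the edit, cleaning proceeds:
  D1: a read changed (B2 7->6) — executes, giving 4.
  A7: a read changed (D1 5->4) — executes, giving 1.
  A5: a read changed (A7 2->1; B2 7->6) — executes, giving -5 — identical to its old value.
  E11: a read changed (D1 5->4) — executes, giving 4.
  A6: a read changed (E11 5->4) — executes, giving -5 — identical to its old value.
  C6: dirty, but its reads are unchanged (A6 unchanged, A5 unchanged); cached -5 stands.
  A9: dirty, but its reads are unchanged (C6 unchanged); cached 5 stands.

Note where the cutoff bites: C6 is checked, finds nothing changed, and keeps its cache.

5 formula cells run: A5, A6, A7, D1, E11.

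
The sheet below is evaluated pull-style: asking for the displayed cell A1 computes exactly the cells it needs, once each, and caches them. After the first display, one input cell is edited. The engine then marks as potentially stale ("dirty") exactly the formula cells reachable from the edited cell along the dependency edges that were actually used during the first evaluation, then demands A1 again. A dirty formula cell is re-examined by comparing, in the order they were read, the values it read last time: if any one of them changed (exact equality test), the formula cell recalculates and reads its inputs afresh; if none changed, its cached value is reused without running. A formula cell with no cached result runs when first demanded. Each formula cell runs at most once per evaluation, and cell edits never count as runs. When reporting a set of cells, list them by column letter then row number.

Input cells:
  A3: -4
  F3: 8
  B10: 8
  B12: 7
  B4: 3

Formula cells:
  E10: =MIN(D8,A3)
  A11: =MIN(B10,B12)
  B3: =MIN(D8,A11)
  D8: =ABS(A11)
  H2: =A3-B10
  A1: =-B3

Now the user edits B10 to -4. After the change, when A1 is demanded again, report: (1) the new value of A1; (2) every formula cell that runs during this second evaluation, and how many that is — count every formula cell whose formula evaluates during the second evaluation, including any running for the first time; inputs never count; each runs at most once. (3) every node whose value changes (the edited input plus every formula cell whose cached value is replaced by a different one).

First demand of the output computes:
  A11 = MIN(8, 7) = 7
  D8 = ABS(7) = 7
  B3 = MIN(7, 7) = 7
  A1 = -(7) = -7

After the edit, cleaning proceeds:
  A11: a read changed (B10 8->-4) — executes, giving -4.
  D8: a read changed (A11 7->-4) — executes, giving 4.
  B3: a read changed (D8 7->4; A11 7->-4) — executes, giving -4.
  A1: a read changed (B3 7->-4) — executes, giving 4.

Demanding A1 again yields 4.
4 formula cells run: A1, A11, B3, D8.
The nodes whose values change: A1, A11, B3, B10, D8.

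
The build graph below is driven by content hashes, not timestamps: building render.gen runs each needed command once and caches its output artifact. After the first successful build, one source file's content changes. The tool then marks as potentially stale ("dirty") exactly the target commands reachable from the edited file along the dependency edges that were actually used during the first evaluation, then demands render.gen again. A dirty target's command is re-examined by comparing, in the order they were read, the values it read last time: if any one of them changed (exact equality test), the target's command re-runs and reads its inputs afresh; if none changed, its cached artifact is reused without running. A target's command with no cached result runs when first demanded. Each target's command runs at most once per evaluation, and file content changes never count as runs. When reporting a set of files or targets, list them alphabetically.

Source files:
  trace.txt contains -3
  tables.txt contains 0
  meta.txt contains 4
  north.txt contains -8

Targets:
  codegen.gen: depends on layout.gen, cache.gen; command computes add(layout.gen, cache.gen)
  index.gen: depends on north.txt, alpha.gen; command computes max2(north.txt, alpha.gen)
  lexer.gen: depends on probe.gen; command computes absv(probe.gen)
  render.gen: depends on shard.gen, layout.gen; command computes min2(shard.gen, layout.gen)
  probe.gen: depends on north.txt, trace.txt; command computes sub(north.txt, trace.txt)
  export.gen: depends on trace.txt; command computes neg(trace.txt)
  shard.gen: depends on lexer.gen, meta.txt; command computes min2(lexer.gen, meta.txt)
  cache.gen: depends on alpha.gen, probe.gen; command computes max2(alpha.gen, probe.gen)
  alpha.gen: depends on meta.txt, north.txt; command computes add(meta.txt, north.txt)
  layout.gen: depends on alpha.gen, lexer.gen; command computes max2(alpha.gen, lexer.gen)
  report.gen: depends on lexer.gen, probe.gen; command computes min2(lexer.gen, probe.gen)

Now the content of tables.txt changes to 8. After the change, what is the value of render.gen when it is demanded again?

render.gen now evaluates to 4.
The important point: nothing the output needs ever reads tables.txt, so the edit is invisible to it.

Initial pass — values computed on the first demand:
  alpha.gen = add(4, -8) = -4
  probe.gen = sub(-8, -3) = -5
  lexer.gen = absv(-5) = 5
  layout.gen = max2(-4, 5) = 5
  shard.gen = min2(5, 4) = 4
  render.gen = min2(4, 5) = 4

Second demand — change propagation:
  no demanded computation ever read tables.txt, so the edit dirties nothing and nothing runs.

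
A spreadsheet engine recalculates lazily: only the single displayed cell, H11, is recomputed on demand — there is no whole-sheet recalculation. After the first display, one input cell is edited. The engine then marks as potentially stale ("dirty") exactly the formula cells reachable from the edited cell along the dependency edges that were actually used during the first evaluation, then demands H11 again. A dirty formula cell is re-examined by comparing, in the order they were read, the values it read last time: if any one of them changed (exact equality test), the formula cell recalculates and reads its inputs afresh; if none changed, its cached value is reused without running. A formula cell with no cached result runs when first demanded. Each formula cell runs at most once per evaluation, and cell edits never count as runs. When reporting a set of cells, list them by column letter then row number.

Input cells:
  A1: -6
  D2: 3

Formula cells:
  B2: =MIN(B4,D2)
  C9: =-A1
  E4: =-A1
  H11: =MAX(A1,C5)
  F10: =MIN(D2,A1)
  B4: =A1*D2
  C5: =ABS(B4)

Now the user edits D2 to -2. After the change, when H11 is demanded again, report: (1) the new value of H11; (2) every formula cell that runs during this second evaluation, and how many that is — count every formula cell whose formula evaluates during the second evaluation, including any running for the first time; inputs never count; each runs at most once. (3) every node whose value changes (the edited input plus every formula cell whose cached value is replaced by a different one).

New value of H11: 12.
Formula cells that run: B4, C5, H11 — 3 in total.
Values that change: B4, C5, D2, H11.

First evaluation (everything demanded from the output):
  B4 = -6 * 3 = -18
  C5 = ABS(-18) = 18
  H11 = MAX(-6, 18) = 18

Propagation after the edit:
  B4: runs — D2 3->-2; result 12.
  C5: runs — B4 -18->12; result 12.
  H11: runs — C5 18->12; result 12.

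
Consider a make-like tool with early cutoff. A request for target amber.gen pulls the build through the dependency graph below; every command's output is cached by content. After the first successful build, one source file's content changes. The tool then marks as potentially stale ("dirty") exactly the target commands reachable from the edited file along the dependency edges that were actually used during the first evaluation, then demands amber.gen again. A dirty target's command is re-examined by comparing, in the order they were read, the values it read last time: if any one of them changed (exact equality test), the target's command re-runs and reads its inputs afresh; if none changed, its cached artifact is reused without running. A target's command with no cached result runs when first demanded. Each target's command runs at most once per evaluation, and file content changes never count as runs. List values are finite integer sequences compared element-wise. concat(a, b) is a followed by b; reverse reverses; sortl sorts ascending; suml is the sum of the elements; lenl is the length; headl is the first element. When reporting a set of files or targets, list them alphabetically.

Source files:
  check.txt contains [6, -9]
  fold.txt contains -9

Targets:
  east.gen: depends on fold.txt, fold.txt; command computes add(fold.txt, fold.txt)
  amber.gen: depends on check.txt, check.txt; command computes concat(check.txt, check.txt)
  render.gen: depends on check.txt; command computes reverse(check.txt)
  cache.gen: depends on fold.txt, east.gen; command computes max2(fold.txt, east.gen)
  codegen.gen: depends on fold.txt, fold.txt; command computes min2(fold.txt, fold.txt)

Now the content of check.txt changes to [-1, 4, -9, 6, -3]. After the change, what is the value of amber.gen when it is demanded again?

Demanding amber.gen again yields [-1, 4, -9, 6, -3, -1, 4, -9, 6, -3].

First demand of the output computes:
  amber.gen = concat([6, -9], [6, -9]) = [6, -9, 6, -9]

After the edit, cleaning proceeds:
  amber.gen: a read changed (check.txt [6, -9]->[-1, 4, -9, 6, -3]; check.txt [6, -9]->[-1, 4, -9, 6, -3]) — executes, giving [-1, 4, -9, 6, -3, -1, 4, -9, 6, -3].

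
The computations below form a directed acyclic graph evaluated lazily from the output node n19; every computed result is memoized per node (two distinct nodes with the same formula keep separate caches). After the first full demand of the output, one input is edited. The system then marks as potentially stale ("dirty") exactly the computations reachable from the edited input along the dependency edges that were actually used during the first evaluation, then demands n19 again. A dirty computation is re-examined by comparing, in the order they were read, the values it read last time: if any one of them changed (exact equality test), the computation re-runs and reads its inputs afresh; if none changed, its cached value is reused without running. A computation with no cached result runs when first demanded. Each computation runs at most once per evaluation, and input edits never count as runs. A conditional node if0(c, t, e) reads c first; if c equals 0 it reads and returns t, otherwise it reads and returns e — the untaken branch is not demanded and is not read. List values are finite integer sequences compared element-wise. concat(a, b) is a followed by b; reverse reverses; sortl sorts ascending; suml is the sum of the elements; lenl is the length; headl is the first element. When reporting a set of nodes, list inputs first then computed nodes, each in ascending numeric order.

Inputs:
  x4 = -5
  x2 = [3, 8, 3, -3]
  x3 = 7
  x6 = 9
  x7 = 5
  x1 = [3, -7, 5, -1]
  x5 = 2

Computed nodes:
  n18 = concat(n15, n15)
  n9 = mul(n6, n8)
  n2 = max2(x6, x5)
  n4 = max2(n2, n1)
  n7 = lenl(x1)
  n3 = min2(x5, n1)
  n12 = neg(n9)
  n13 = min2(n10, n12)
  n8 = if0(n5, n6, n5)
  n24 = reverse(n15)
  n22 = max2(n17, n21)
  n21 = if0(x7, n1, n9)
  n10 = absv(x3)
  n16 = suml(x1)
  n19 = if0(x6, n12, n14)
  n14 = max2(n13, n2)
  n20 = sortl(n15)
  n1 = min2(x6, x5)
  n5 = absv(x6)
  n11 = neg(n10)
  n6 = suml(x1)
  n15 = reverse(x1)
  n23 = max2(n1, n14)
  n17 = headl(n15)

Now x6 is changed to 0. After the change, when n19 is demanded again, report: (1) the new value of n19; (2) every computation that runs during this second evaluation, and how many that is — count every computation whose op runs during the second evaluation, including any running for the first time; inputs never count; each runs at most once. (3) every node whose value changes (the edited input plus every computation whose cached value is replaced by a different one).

First demand of the output computes:
  n2 = max2(9, 2) = 9
  n5 = absv(9) = 9
  n6 = suml([3, -7, 5, -1]) = 0
  n8 = if0(n5=9 -> else branch n5) = 9
  n9 = mul(0, 9) = 0
  n10 = absv(7) = 7
  n12 = neg(0) = 0
  n13 = min2(7, 0) = 0
  n14 = max2(0, 9) = 9
  n19 = if0(x6=9 -> else branch n14) = 9

After the edit, cleaning proceeds:
  n2: stays stale; no demand reaches it after the flip.
  n5: a read changed (x6 9->0) — executes, giving 0.
  n8: a read changed (n5 9->0; n5 9->0) — executes, giving 0.
  n9: a read changed (n8 9->0) — executes, giving 0 — identical to its old value.
  n12: dirty, but its reads are unchanged (n9 unchanged); cached 0 stands.
  n13: stays stale; no demand reaches it after the flip.
  n14: stays stale; no demand reaches it after the flip.
  n19: a read changed (x6 9->0) — executes, giving 0.

Note the branch switch — demand abandons n2, n13, n14, which are never re-examined.

Demanding n19 again yields 0.
4 computations run: n5, n8, n9, n19.
The nodes whose values change: x6, n5, n8, n19.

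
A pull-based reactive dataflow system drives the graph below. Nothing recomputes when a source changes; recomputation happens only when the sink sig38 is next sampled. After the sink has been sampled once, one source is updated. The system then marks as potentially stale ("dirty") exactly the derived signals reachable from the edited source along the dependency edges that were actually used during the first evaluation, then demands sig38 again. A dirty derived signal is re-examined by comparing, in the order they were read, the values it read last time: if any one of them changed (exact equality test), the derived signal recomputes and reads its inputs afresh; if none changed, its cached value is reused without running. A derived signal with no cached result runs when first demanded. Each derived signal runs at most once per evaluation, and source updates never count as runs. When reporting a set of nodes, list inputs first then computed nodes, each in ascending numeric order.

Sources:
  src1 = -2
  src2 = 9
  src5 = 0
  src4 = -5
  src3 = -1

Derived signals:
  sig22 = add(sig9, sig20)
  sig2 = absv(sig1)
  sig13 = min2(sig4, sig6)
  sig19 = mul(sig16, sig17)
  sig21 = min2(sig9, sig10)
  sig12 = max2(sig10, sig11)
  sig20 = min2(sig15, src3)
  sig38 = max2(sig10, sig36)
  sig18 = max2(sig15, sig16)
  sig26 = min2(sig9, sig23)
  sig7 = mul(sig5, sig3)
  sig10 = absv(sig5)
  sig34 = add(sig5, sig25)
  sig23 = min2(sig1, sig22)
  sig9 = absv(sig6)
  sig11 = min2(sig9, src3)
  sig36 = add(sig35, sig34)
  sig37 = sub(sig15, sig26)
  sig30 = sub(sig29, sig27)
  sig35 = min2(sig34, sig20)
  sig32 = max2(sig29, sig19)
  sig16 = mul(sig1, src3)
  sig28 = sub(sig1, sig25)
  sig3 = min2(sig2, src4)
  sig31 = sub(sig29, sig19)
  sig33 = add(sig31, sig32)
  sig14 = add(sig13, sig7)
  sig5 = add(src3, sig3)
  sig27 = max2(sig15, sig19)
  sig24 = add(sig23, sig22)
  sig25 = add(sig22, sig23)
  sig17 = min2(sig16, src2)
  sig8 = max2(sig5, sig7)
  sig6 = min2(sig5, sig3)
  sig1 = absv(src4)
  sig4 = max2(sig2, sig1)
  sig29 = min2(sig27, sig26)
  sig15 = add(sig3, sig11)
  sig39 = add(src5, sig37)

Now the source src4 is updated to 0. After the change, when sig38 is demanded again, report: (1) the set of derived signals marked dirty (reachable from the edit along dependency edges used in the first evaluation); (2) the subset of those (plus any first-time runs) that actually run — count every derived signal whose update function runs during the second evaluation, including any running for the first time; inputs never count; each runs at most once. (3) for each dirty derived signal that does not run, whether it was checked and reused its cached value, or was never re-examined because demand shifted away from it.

First evaluation (everything demanded from the output):
  sig1 = absv(-5) = 5
  sig2 = absv(5) = 5
  sig3 = min2(5, -5) = -5
  sig5 = add(-1, -5) = -6
  sig6 = min2(-6, -5) = -6
  sig9 = absv(-6) = 6
  sig10 = absv(-6) = 6
  sig11 = min2(6, -1) = -1
  sig15 = add(-5, -1) = -6
  sig20 = min2(-6, -1) = -6
  sig22 = add(6, -6) = 0
  sig23 = min2(5, 0) = 0
  sig25 = add(0, 0) = 0
  sig34 = add(-6, 0) = -6
  sig35 = min2(-6, -6) = -6
  sig36 = add(-6, -6) = -12
  sig38 = max2(6, -12) = 6

Propagation after the edit:
  sig1: runs — src4 -5->0; result 0.
  sig2: runs — sig1 5->0; result 0.
  sig3: runs — sig2 5->0; src4 -5->0; result 0.
  sig5: runs — sig3 -5->0; result -1.
  sig6: runs — sig5 -6->-1; sig3 -5->0; result -1.
  sig9: runs — sig6 -6->-1; result 1.
  sig10: runs — sig5 -6->-1; result 1.
  sig11: runs — sig9 6->1; result -1 (same value as before).
  sig15: runs — sig3 -5->0; result -1.
  sig20: runs — sig15 -6->-1; result -1.
  sig22: runs — sig9 6->1; sig20 -6->-1; result 0 (same value as before).
  sig23: runs — sig1 5->0; result 0 (same value as before).
  sig25: checked — values it read are unchanged (sig22 unchanged, sig23 unchanged); reused cached 0 without running.
  sig34: runs — sig5 -6->-1; result -1.
  sig35: runs — sig34 -6->-1; sig20 -6->-1; result -1.
  sig36: runs — sig35 -6->-1; sig34 -6->-1; result -2.
  sig38: runs — sig10 6->1; sig36 -12->-2; result 1.

Key observation: the cutoff stops propagation at sig25 — its inputs' values are unchanged, so it reuses its cache.

Marked dirty: sig1, sig2, sig3, sig5, sig6, sig9, sig10, sig11, sig15, sig20, sig22, sig23, sig25, sig34, sig35, sig36, sig38.
Derived signals that run: sig1, sig2, sig3, sig5, sig6, sig9, sig10, sig11, sig15, sig20, sig22, sig23, sig34, sig35, sig36, sig38 — 16 in total.
Checked but reused from cache: sig25.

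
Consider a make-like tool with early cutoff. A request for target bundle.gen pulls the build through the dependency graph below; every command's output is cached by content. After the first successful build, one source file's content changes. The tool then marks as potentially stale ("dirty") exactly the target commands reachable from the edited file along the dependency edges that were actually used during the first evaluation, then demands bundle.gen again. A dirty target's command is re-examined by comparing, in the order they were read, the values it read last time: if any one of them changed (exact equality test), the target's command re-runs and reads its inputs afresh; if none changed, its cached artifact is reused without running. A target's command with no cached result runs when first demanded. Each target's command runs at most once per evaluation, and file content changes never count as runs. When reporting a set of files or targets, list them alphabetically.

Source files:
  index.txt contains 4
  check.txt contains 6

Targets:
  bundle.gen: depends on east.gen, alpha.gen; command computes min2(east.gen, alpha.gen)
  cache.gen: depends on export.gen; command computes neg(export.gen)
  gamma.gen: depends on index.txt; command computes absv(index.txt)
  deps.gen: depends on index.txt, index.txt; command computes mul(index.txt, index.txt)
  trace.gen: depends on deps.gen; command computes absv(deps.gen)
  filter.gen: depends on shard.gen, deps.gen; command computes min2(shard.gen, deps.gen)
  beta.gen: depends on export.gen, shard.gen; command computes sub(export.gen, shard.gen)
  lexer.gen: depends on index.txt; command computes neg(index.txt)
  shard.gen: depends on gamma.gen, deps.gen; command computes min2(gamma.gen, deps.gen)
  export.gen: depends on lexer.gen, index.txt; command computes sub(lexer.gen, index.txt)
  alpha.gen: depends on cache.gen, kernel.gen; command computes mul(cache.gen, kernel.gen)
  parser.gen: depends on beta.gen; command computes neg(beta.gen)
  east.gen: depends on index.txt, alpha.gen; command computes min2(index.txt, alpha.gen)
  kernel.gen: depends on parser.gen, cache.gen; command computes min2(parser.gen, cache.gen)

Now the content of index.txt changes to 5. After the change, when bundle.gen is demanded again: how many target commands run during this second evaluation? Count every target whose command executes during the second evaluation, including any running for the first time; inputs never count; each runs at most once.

First demand of the output computes:
  deps.gen = mul(4, 4) = 16
  gamma.gen = absv(4) = 4
  lexer.gen = neg(4) = -4
  export.gen = sub(-4, 4) = -8
  cache.gen = neg(-8) = 8
  shard.gen = min2(4, 16) = 4
  beta.gen = sub(-8, 4) = -12
  parser.gen = neg(-12) = 12
  kernel.gen = min2(12, 8) = 8
  alpha.gen = mul(8, 8) = 64
  east.gen = min2(4, 64) = 4
  bundle.gen = min2(4, 64) = 4

After the edit, cleaning proceeds:
  deps.gen: a read changed (index.txt 4->5; index.txt 4->5) — executes, giving 25.
  gamma.gen: a read changed (index.txt 4->5) — executes, giving 5.
  lexer.gen: a read changed (index.txt 4->5) — executes, giving -5.
  export.gen: a read changed (lexer.gen -4->-5; index.txt 4->5) — executes, giving -10.
  cache.gen: a read changed (export.gen -8->-10) — executes, giving 10.
  shard.gen: a read changed (gamma.gen 4->5; deps.gen 16->25) — executes, giving 5.
  beta.gen: a read changed (export.gen -8->-10; shard.gen 4->5) — executes, giving -15.
  parser.gen: a read changed (beta.gen -12->-15) — executes, giving 15.
  kernel.gen: a read changed (parser.gen 12->15; cache.gen 8->10) — executes, giving 10.
  alpha.gen: a read changed (cache.gen 8->10; kernel.gen 8->10) — executes, giving 100.
  east.gen: a read changed (index.txt 4->5; alpha.gen 64->100) — executes, giving 5.
  bundle.gen: a read changed (east.gen 4->5; alpha.gen 64->100) — executes, giving 5.

12 target commands run: alpha.gen, beta.gen, bundle.gen, cache.gen, deps.gen, east.gen, export.gen, gamma.gen, kernel.gen, lexer.gen, parser.gen, shard.gen.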